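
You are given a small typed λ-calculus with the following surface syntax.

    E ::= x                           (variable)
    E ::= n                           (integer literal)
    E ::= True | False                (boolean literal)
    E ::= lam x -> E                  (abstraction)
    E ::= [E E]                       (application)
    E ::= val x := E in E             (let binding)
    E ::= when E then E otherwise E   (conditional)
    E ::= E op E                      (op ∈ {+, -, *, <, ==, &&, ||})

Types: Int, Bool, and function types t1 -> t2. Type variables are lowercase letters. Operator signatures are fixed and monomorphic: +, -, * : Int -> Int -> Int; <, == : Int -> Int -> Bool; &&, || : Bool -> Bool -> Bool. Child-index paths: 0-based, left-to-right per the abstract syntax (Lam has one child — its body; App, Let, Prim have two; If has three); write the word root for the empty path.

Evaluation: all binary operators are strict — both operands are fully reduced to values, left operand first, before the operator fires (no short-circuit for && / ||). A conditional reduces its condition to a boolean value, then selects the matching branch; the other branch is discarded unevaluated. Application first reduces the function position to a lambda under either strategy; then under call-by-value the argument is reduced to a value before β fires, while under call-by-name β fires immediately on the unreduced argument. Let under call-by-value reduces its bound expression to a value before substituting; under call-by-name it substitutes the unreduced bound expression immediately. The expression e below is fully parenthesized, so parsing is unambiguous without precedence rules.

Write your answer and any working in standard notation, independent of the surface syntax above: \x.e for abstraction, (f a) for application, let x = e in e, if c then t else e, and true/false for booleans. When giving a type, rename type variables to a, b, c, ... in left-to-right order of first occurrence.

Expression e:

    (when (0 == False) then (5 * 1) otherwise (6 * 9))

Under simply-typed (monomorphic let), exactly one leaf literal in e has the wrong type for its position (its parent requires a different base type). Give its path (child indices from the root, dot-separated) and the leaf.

Working:
  unify Int ~ Int
  unify Bool ~ Int
  FAIL: mismatch Bool ~ Int

Answer: 0.1 : false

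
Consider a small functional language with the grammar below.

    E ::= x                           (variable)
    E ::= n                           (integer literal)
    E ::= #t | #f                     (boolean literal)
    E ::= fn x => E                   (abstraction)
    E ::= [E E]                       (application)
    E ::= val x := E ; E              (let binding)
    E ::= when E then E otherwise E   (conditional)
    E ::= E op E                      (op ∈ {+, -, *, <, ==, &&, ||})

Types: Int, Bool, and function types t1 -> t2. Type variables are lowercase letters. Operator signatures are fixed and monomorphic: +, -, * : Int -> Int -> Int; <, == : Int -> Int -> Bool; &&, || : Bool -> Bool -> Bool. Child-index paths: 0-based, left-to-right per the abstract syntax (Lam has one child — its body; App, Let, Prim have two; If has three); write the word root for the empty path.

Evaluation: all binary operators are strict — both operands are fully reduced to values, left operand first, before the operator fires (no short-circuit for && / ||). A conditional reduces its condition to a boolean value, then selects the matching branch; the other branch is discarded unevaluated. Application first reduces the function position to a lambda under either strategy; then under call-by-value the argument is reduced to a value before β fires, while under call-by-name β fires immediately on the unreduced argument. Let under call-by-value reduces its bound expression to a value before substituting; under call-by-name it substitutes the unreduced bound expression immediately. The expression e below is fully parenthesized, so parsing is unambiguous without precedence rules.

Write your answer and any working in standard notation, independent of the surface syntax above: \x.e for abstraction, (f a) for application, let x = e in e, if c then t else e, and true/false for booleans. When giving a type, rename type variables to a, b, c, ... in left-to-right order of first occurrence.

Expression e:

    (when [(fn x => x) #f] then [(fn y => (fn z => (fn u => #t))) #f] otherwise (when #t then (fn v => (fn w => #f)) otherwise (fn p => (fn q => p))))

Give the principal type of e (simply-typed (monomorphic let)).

Answer: Bool -> a -> Bool

Derivation:
x : a
\x._ : a -> a
  unify a -> a ~ Bool -> b
  unify a ~ Bool
  unify Bool ~ b
_ _ : Bool
  unify Bool ~ Bool
\u._ : e -> Bool
\z._ : d -> e -> Bool
\y._ : c -> d -> e -> Bool
  unify c -> d -> e -> Bool ~ Bool -> f
  unify c ~ Bool
  unify d -> e -> Bool ~ f
_ _ : d -> e -> Bool
  unify Bool ~ Bool
\w._ : h -> Bool
\v._ : g -> h -> Bool
p : i
\q._ : j -> i
\p._ : i -> j -> i
  unify g -> h -> Bool ~ i -> j -> i
  unify g ~ i
  unify h -> Bool ~ j -> i
  unify h ~ j
  unify Bool ~ i
  unify d -> e -> Bool ~ Bool -> j -> Bool
  unify d ~ Bool
  unify e -> Bool ~ j -> Bool
  unify e ~ j
  unify Bool ~ Bool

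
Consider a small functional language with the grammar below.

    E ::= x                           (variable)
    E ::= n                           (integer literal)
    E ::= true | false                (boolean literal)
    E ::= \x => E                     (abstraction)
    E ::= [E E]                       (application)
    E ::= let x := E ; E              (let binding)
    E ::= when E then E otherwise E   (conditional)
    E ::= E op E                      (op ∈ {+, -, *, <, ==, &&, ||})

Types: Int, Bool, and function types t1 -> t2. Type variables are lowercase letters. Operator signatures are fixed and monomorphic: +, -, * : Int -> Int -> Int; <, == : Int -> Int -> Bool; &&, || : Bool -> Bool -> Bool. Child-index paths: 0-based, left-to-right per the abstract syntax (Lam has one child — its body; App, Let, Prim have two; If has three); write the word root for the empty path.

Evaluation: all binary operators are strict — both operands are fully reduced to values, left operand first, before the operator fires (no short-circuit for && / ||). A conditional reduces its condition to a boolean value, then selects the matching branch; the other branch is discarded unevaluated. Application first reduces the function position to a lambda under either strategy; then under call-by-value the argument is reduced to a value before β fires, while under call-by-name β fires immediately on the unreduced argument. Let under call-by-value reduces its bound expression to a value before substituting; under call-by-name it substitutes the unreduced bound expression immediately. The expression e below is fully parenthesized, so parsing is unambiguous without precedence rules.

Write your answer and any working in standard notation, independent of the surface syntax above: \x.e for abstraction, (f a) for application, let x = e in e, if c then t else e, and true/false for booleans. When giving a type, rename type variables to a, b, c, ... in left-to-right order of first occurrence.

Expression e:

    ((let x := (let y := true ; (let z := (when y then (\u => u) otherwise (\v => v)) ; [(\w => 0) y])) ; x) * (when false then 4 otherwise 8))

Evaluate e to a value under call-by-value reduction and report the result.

Answer: 0

Working:
step 0: ((let x = (let y = true in (let z = (if y then (\u.u) else (\v.v)) in ((\w.0) y))) in x) * (if false then 4 else 8))
step 1: [let@0.0] ((let x = (let z = (if true then (\u.u) else (\v.v)) in ((\w.0) true)) in x) * (if false then 4 else 8))
step 2: [if@0.0.0] ((let x = (let z = (\u.u) in ((\w.0) true)) in x) * (if false then 4 else 8))
step 3: [let@0.0] ((let x = ((\w.0) true) in x) * (if false then 4 else 8))
step 4: [beta@0.0] ((let x = 0 in x) * (if false then 4 else 8))
step 5: [let@0] (0 * (if false then 4 else 8))
step 6: [if@1] (0 * 8)
step 7: [delta@root] 0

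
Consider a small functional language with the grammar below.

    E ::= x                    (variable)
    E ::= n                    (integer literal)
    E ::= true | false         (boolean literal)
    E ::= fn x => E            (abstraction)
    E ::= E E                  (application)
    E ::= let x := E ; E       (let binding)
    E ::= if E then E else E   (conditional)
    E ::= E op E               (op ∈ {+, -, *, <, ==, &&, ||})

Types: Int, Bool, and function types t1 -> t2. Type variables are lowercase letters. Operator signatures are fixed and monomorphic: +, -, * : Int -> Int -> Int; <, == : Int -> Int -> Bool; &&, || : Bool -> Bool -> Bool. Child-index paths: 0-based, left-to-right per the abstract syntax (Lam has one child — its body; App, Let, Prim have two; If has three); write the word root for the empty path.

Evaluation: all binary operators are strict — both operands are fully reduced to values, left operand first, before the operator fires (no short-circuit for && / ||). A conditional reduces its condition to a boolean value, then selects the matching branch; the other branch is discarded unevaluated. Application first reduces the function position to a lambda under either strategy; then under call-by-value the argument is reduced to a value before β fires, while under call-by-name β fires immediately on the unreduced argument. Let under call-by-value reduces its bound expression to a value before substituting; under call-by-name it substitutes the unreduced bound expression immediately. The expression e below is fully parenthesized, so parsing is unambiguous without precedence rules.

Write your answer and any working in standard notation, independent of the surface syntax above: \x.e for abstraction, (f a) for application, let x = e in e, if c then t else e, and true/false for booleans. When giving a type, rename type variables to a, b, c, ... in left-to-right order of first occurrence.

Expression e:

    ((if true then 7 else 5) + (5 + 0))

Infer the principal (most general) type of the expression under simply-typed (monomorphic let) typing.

Trace:
  unify Bool ~ Bool
  unify Int ~ Int
  unify Int ~ Int
  unify Int ~ Int
  unify Int ~ Int
  unify Int ~ Int

Answer: Int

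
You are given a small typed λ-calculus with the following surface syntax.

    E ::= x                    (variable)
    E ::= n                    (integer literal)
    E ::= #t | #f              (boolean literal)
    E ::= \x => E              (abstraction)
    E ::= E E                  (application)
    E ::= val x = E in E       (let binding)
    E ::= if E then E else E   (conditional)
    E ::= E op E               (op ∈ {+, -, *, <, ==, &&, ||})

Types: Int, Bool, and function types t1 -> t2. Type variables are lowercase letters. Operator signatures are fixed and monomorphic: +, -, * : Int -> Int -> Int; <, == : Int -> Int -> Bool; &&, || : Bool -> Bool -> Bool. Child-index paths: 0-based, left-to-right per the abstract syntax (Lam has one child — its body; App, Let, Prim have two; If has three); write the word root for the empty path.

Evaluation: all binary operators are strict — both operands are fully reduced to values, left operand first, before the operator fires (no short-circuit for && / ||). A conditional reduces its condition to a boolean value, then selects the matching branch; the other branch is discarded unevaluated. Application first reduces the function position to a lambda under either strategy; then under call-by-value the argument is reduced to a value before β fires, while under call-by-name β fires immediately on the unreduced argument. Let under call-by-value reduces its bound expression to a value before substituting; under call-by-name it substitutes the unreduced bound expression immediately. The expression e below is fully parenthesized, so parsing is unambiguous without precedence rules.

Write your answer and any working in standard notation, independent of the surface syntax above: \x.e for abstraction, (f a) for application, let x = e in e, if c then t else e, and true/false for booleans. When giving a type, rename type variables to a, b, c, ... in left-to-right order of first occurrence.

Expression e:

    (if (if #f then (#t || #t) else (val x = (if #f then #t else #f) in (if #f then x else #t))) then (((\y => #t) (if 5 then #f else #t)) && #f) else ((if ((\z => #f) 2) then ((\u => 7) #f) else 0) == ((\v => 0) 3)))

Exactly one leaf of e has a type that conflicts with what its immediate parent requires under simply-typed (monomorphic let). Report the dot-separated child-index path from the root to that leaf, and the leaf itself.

Working:
  unify Bool ~ Bool
  unify Bool ~ Bool
  unify Bool ~ Bool
  unify Bool ~ Bool
  unify Bool ~ Bool
let x : Bool
  unify Bool ~ Bool
x : Bool
  unify Bool ~ Bool
  unify Bool ~ Bool
  unify Bool ~ Bool
\y._ : a -> Bool
  unify Int ~ Bool
  FAIL: mismatch Int ~ Bool

Answer: 1.0.1.0 : 5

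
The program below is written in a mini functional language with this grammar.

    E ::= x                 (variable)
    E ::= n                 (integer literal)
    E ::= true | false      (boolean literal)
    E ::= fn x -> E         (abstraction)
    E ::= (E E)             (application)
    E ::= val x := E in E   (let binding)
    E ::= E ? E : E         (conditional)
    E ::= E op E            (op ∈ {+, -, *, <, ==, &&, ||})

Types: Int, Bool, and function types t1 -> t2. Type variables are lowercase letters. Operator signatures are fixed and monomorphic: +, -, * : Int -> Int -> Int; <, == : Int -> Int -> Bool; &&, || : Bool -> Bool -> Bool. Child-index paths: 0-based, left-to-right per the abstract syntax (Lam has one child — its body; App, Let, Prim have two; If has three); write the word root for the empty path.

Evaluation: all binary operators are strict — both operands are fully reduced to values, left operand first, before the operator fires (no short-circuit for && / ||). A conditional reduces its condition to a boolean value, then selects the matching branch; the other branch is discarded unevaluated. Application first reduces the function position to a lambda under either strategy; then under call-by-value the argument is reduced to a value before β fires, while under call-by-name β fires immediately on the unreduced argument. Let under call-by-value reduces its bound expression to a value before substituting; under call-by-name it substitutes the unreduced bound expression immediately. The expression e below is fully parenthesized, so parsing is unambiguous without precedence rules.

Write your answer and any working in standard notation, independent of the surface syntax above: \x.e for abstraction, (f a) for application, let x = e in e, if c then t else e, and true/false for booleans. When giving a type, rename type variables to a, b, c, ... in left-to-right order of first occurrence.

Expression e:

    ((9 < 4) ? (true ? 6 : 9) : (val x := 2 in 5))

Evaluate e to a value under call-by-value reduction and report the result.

Answer: 5

Working:
step 0: (if (9 < 4) then (if true then 6 else 9) else (let x = 2 in 5))
step 1: [delta@0] (if false then (if true then 6 else 9) else (let x = 2 in 5))
step 2: [if@root] (let x = 2 in 5)
step 3: [let@root] 5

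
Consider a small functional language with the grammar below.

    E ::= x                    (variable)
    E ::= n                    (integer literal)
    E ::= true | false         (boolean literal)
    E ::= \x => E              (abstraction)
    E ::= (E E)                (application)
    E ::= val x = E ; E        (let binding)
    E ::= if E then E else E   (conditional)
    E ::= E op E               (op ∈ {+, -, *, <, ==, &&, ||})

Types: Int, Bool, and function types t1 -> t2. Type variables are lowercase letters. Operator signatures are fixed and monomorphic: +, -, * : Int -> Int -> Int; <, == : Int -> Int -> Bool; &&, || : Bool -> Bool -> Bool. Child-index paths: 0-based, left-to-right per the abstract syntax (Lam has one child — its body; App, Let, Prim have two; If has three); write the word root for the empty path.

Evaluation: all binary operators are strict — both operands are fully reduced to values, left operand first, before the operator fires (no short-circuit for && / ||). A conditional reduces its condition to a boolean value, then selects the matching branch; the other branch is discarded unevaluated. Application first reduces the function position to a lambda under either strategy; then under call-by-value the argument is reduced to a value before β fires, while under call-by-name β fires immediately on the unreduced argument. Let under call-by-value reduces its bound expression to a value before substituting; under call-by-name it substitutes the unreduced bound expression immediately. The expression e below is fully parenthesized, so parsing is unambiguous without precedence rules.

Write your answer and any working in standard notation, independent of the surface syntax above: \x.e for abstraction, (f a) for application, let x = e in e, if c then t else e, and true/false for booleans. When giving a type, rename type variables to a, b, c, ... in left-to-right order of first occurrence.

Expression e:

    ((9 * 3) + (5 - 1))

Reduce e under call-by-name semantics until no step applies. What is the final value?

Answer: 31

Working:
step 0: ((9 * 3) + (5 - 1))
step 1: [delta@0] (27 + (5 - 1))
step 2: [delta@1] (27 + 4)
step 3: [delta@root] 31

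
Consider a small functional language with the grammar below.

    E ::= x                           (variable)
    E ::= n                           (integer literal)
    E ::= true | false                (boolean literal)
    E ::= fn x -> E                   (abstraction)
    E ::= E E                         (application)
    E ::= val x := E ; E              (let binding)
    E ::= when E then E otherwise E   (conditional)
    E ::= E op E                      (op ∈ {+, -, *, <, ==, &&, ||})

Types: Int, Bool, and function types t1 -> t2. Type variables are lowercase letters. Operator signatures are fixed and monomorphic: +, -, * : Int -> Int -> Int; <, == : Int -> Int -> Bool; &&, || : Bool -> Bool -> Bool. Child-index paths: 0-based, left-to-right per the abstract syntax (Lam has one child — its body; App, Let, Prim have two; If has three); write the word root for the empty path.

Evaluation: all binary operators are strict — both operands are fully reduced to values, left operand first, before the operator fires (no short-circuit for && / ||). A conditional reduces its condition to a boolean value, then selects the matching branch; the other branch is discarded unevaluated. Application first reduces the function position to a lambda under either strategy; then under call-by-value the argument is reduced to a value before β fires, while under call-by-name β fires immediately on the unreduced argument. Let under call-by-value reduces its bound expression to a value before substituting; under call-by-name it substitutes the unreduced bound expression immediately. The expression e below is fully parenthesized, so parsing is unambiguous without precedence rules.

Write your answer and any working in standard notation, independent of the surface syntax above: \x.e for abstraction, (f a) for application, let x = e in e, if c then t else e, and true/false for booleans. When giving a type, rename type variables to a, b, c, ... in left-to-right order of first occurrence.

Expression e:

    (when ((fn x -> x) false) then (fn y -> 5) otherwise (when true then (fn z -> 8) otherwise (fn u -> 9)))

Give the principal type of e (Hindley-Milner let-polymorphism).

Derivation:
x : a
\x._ : a -> a
  unify a -> a ~ Bool -> b
  unify a ~ Bool
  unify Bool ~ b
_ _ : Bool
  unify Bool ~ Bool
\y._ : c -> Int
  unify Bool ~ Bool
\z._ : d -> Int
\u._ : e -> Int
  unify d -> Int ~ e -> Int
  unify d ~ e
  unify Int ~ Int
  unify c -> Int ~ e -> Int
  unify c ~ e
  unify Int ~ Int

Answer: a -> Int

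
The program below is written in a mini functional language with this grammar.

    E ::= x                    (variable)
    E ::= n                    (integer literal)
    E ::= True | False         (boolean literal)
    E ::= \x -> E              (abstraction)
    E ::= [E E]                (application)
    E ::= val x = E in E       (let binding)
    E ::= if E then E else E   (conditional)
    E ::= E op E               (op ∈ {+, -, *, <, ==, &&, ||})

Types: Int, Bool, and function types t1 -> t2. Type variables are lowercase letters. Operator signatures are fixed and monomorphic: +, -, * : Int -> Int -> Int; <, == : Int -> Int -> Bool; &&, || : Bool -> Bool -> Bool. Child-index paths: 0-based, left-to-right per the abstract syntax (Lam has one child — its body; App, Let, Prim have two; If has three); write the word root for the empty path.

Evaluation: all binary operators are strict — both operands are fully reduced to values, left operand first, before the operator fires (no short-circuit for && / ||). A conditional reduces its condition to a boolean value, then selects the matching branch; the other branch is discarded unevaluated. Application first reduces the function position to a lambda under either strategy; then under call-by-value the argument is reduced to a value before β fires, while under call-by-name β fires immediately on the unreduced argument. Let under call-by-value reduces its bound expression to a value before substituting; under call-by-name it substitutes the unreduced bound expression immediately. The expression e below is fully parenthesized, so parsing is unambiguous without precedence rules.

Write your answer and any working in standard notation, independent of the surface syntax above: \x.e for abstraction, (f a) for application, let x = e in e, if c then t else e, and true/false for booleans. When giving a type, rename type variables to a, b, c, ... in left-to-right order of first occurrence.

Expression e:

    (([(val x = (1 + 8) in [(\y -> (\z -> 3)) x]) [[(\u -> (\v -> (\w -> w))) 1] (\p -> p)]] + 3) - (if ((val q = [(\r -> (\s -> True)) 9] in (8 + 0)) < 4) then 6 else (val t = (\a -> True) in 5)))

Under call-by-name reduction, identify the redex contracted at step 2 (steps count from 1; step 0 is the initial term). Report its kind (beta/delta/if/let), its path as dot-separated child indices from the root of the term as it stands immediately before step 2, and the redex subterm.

Answer: beta at 0.0.0 : ((\y.(\z.3)) (1 + 8))

Working:
step 0: ((((let x = (1 + 8) in ((\y.(\z.3)) x)) (((\u.(\v.(\w.w))) 1) (\p.p))) + 3) - (if ((let q = ((\r.(\s.true)) 9) in (8 + 0)) < 4) then 6 else (let t = (\a.true) in 5)))
step 1: [let@0.0.0] (((((\y.(\z.3)) (1 + 8)) (((\u.(\v.(\w.w))) 1) (\p.p))) + 3) - (if ((let q = ((\r.(\s.true)) 9) in (8 + 0)) < 4) then 6 else (let t = (\a.true) in 5)))
step 2: [beta@0.0.0] ((((\z.3) (((\u.(\v.(\w.w))) 1) (\p.p))) + 3) - (if ((let q = ((\r.(\s.true)) 9) in (8 + 0)) < 4) then 6 else (let t = (\a.true) in 5)))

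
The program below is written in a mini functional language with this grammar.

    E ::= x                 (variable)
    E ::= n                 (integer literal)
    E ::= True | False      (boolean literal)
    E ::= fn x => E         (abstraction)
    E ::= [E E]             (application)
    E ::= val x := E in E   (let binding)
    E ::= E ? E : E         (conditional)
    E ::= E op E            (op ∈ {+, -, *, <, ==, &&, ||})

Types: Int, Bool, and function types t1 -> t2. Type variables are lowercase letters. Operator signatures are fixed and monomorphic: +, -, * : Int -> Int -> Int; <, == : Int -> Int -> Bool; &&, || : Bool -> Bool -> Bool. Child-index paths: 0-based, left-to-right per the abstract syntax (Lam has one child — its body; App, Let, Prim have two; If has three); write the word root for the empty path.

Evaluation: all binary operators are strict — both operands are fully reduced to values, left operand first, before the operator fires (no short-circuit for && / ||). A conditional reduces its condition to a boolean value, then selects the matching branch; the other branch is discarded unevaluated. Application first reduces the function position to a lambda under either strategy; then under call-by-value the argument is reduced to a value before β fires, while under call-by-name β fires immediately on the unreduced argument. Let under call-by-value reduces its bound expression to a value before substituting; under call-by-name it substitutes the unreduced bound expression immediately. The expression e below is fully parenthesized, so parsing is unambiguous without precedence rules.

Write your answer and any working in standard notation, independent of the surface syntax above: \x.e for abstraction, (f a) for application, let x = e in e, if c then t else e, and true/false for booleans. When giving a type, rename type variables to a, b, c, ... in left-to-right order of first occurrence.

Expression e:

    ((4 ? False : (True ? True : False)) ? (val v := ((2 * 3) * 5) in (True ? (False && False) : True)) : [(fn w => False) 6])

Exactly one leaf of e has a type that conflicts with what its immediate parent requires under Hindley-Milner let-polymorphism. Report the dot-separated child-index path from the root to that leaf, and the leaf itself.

Answer: 0.0 : 4

Working:
  unify Int ~ Bool
  FAIL: mismatch Int ~ Bool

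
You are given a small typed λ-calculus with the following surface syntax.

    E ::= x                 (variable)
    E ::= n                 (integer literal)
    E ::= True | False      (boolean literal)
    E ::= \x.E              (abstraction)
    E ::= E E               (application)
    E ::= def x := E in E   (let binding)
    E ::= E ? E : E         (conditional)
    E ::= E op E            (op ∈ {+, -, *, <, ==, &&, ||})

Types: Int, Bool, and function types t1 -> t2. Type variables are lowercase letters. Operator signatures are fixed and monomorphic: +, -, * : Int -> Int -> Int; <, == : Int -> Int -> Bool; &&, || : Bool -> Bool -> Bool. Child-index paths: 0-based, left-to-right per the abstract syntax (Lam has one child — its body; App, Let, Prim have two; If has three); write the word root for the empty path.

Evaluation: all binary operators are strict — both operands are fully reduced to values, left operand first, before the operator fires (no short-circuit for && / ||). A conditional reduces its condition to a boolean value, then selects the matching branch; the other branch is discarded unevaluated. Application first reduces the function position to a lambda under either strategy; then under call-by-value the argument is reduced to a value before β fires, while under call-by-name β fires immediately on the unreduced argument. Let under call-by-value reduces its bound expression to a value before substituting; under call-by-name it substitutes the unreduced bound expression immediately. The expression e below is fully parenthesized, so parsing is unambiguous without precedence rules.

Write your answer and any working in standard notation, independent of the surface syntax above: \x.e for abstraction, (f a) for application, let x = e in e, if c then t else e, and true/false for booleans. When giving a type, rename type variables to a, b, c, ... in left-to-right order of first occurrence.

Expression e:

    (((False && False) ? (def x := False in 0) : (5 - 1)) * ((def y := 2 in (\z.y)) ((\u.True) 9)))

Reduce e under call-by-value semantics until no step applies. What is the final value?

Answer: 8

Trace:
step 0: ((if (false && false) then (let x = false in 0) else (5 - 1)) * ((let y = 2 in (\z.y)) ((\u.true) 9)))
step 1: [delta@0.0] ((if false then (let x = false in 0) else (5 - 1)) * ((let y = 2 in (\z.y)) ((\u.true) 9)))
step 2: [if@0] ((5 - 1) * ((let y = 2 in (\z.y)) ((\u.true) 9)))
step 3: [delta@0] (4 * ((let y = 2 in (\z.y)) ((\u.true) 9)))
step 4: [let@1.0] (4 * ((\z.2) ((\u.true) 9)))
step 5: [beta@1.1] (4 * ((\z.2) true))
step 6: [beta@1] (4 * 2)
step 7: [delta@root] 8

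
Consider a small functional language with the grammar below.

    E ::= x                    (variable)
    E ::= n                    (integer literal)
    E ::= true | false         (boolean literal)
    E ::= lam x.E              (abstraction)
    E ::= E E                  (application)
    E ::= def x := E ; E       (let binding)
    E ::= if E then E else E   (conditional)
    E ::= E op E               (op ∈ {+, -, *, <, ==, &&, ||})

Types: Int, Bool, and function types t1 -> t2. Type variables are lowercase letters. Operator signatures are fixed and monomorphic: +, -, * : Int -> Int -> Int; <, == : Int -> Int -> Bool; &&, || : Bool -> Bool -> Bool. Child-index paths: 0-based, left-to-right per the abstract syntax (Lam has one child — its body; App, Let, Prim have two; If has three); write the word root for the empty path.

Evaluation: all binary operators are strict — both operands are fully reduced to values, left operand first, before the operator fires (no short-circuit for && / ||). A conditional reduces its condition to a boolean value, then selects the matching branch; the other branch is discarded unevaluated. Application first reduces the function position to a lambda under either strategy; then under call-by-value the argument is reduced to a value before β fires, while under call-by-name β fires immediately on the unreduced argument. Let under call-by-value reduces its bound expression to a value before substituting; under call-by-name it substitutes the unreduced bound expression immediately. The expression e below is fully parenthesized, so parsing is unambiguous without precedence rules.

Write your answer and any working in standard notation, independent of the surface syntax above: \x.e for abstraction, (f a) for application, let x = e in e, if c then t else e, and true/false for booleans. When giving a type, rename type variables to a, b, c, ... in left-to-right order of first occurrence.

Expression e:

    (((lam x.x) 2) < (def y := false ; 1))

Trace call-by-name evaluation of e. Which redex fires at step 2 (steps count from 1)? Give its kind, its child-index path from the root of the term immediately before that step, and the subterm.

Derivation:
step 0: (((\x.x) 2) < (let y = false in 1))
step 1: [beta@0] (2 < (let y = false in 1))
step 2: [let@1] (2 < 1)

Answer: let at 1 : (let y = false in 1)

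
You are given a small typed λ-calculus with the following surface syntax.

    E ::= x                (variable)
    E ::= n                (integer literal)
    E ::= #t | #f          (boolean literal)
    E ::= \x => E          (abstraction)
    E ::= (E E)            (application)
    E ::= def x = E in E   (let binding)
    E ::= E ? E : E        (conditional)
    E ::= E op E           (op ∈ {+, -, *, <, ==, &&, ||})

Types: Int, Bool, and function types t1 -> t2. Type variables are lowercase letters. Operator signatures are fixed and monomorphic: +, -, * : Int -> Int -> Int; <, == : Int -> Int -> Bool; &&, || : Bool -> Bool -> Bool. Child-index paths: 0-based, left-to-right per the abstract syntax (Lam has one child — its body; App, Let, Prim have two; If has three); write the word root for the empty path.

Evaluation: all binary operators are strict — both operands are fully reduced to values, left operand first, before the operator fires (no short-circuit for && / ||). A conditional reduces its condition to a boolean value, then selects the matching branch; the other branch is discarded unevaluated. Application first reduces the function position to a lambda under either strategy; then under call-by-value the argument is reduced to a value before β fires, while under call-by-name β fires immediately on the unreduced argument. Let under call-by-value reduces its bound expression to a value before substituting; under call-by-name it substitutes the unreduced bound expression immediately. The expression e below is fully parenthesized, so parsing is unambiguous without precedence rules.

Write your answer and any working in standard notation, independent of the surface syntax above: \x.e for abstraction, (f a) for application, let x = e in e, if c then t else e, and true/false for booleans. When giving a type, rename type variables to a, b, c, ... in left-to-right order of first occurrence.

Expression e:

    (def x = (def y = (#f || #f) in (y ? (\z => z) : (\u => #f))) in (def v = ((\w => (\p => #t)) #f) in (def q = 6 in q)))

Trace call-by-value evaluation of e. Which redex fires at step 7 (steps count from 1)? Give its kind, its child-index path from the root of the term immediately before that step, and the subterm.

Trace:
step 0: (let x = (let y = (false || false) in (if y then (\z.z) else (\u.false))) in (let v = ((\w.(\p.true)) false) in (let q = 6 in q)))
step 1: [delta@0.0] (let x = (let y = false in (if y then (\z.z) else (\u.false))) in (let v = ((\w.(\p.true)) false) in (let q = 6 in q)))
step 2: [let@0] (let x = (if false then (\z.z) else (\u.false)) in (let v = ((\w.(\p.true)) false) in (let q = 6 in q)))
step 3: [if@0] (let x = (\u.false) in (let v = ((\w.(\p.true)) false) in (let q = 6 in q)))
step 4: [let@root] (let v = ((\w.(\p.true)) false) in (let q = 6 in q))
step 5: [beta@0] (let v = (\p.true) in (let q = 6 in q))
step 6: [let@root] (let q = 6 in q)
step 7: [let@root] 6

Answer: let at root : (let q = 6 in q)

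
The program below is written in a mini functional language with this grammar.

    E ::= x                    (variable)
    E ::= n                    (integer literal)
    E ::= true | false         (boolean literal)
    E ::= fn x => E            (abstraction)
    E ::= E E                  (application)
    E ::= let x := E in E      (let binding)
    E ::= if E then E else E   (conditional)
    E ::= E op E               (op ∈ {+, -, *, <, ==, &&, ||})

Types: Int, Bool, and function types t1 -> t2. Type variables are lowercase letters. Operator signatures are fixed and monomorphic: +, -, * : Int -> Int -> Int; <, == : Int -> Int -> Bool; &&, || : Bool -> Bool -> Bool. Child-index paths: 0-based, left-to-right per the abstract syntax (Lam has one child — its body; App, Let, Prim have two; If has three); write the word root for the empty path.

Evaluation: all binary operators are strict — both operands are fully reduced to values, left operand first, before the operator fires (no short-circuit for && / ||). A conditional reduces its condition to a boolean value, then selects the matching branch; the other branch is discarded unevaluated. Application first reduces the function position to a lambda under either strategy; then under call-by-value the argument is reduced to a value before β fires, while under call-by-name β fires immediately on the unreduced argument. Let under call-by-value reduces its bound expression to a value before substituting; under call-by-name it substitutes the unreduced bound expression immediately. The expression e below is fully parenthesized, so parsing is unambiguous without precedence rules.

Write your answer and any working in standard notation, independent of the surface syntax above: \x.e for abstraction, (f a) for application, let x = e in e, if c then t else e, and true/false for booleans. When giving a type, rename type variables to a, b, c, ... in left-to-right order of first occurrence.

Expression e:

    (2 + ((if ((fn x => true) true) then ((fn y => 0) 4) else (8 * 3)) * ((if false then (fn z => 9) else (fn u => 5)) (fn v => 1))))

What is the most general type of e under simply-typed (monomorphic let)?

Working:
  unify Int ~ Int
\x._ : a -> Bool
  unify a -> Bool ~ Bool -> b
  unify a ~ Bool
  unify Bool ~ b
_ _ : Bool
  unify Bool ~ Bool
\y._ : c -> Int
  unify c -> Int ~ Int -> d
  unify c ~ Int
  unify Int ~ d
_ _ : Int
  unify Int ~ Int
  unify Int ~ Int
  unify Int ~ Int
  unify Int ~ Int
  unify Bool ~ Bool
\z._ : e -> Int
\u._ : f -> Int
  unify e -> Int ~ f -> Int
  unify e ~ f
  unify Int ~ Int
\v._ : g -> Int
  unify f -> Int ~ (g -> Int) -> h
  unify f ~ g -> Int
  unify Int ~ h
_ _ : Int
  unify Int ~ Int
  unify Int ~ Int

Answer: Int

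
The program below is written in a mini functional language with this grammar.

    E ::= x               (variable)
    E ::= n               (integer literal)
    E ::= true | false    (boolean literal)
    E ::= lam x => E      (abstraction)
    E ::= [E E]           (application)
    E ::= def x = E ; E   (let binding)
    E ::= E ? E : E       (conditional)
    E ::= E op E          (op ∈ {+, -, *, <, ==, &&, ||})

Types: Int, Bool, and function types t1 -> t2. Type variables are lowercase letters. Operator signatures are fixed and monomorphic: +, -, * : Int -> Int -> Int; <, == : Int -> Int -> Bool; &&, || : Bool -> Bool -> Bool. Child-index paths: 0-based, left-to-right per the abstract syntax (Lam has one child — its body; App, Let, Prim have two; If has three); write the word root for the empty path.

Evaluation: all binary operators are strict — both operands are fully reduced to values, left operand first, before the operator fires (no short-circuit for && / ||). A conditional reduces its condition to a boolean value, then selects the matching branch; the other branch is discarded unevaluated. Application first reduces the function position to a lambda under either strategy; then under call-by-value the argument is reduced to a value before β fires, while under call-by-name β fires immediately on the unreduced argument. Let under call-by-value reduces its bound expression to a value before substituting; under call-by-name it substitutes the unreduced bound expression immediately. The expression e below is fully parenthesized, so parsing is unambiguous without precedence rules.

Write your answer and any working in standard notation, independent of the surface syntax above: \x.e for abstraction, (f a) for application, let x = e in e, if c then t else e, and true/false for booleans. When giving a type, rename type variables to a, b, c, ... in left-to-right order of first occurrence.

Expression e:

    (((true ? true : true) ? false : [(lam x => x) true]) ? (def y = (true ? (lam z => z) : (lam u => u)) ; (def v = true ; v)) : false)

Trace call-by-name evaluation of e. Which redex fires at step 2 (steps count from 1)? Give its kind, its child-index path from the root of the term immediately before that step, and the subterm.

Answer: if at 0 : (if true then false else ((\x.x) true))

Trace:
step 0: (if (if (if true then true else true) then false else ((\x.x) true)) then (let y = (if true then (\z.z) else (\u.u)) in (let v = true in v)) else false)
step 1: [if@0.0] (if (if true then false else ((\x.x) true)) then (let y = (if true then (\z.z) else (\u.u)) in (let v = true in v)) else false)
step 2: [if@0] (if false then (let y = (if true then (\z.z) else (\u.u)) in (let v = true in v)) else false)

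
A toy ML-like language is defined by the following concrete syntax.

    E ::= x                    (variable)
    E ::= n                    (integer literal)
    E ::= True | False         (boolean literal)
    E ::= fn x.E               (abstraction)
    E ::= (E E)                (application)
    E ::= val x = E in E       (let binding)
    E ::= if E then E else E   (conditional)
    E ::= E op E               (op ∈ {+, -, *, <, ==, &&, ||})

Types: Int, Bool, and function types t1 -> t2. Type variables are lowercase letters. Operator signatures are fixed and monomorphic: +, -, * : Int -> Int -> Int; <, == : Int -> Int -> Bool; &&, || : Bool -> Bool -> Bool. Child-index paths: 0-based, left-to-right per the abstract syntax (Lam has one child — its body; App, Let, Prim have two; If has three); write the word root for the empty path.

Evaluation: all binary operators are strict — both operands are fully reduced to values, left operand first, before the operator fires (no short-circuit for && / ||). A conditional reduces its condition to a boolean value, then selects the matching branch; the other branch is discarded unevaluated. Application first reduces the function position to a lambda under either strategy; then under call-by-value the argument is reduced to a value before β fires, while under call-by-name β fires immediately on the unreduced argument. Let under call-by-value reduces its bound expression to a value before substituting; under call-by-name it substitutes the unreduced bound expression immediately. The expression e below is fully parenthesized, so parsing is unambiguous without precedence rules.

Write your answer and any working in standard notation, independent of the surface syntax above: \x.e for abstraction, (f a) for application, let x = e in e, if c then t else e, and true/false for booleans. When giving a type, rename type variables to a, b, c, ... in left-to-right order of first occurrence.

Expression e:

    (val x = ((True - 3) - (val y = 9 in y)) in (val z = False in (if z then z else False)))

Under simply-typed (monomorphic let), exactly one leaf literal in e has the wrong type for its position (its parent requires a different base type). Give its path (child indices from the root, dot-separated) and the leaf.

Answer: 0.0.0 : true

Working:
  unify Bool ~ Int
  FAIL: mismatch Bool ~ Int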